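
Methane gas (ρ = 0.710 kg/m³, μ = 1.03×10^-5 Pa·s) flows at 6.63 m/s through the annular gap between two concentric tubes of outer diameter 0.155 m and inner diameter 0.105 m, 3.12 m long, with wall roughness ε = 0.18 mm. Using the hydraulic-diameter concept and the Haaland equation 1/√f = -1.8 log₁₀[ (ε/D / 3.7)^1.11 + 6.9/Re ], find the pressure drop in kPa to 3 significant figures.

ΔP ≈ 0.0308 kPa

Hydraulic diameter D_h = 4A/P = D_o - D_i = 0.155 - 0.105 = 0.05 m.
Re = ρVD_h/μ = 0.71·6.63·0.05/1.03e-05 = 2.285e+04.
ε/D_h = 0.00018/0.05 = 0.0036; Haaland gives 1/√f = -1.8 log₁₀[0.000454+0.000302] = 5.619, so f = 0.03167.
ΔP = f(L/D_h)(ρV²/2) = 0.03167·3.12/0.05·15.6 = 30.84 Pa.
ΔP = 0.0308 kPa.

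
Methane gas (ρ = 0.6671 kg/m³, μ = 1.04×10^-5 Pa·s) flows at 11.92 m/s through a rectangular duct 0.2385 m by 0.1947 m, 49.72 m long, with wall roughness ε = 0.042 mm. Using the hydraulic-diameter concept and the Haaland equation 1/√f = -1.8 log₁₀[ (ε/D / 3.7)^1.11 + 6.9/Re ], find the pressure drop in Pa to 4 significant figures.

Hydraulic diameter D_h = 4A/P = 4·(0.2385·0.1947)/(2·(0.2385+0.1947)) = 0.1857/0.8664 = 0.2144 m.
Re = ρVD_h/μ = 0.6671·11.92·0.2144/1.04e-05 = 1.639e+05.
ε/D_h = 4.2e-05/0.2144 = 0.000196; Haaland gives 1/√f = -1.8 log₁₀[1.79e-05+4.21e-05] = 7.599, so f = 0.01732.
ΔP = f(L/D_h)(ρV²/2) = 0.01732·49.72/0.2144·47.39 = 190.3 Pa.

ΔP ≈ 190.3 Pa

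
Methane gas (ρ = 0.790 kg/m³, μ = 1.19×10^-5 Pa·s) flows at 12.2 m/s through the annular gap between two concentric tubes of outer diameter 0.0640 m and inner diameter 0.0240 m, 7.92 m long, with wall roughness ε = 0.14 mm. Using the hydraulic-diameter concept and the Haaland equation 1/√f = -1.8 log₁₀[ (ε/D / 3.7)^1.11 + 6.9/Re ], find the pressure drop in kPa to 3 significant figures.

Hydraulic diameter D_h = 4A/P = D_o - D_i = 0.064 - 0.024 = 0.04 m.
Re = ρVD_h/μ = 0.79·12.2·0.04/1.19e-05 = 3.24e+04.
ε/D_h = 0.00014/0.04 = 0.0035; Haaland gives 1/√f = -1.8 log₁₀[0.00044+0.000213] = 5.733, so f = 0.03042.
ΔP = f(L/D_h)(ρV²/2) = 0.03042·7.92/0.04·58.79 = 354.1 Pa.
ΔP = 0.354 kPa.

ΔP ≈ 0.354 kPa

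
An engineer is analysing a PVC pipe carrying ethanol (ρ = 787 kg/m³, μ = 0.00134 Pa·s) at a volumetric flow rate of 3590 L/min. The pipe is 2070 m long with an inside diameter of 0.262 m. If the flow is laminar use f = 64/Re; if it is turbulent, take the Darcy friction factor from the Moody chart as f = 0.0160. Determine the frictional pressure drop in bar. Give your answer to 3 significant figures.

ΔP ≈ 0.613 bar

Q = 3590 L/min = 3590/60000 = 0.05983 m³/s.
Cross-sectional area A = πD²/4 = π(0.262)²/4 = 0.05391 m²; mean velocity V = Q/A = 0.05983/0.05391 = 1.11 m/s.
Reynolds number Re = ρVD/μ = 787 · 1.11 · 0.262 / 0.00134 = 1.708e+05.
Re > 4000 → turbulent; use the Moody-chart value f = 0.0160.
Darcy-Weisbach: ΔP = f(L/D)(ρV²/2) = 0.016·(2070/0.262)·(787·1.11²/2) = 0.016·7901·484.7 = 6.127e+04 Pa.
ΔP = 6.127e+04 Pa = 0.613 bar.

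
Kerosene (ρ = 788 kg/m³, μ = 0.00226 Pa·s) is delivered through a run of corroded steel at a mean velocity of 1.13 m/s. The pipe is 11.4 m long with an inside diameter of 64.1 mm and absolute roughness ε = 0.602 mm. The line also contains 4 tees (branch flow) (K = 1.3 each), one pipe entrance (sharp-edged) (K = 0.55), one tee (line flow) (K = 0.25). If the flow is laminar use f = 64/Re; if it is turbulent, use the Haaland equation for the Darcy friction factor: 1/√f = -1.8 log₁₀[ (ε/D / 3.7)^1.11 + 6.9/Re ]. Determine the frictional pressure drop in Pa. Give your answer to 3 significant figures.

Reynolds number Re = ρVD/μ = 788 · 1.13 · 0.0641 / 0.00226 = 2.526e+04.
Re > 4000 → turbulent. Relative roughness ε/D = 0.000602/0.0641 = 0.00939. Haaland: 1/√f = -1.8 log₁₀[(0.00939/3.7)^1.11 + 6.9/2.526e+04] = -1.8 log₁₀[0.00132 + 0.000273] = 5.038, so f = 0.0394.
Total minor-loss coefficient ΣK = 4·1.3 + 1·0.55 + 1·0.25 = 6.
ΔP = [f·L/D + ΣK]·(ρV²/2) = [0.0394·11.4/0.0641 + 6]·(788·1.13²/2) = [7.006 + 6]·503.1 = 6544 Pa.

ΔP ≈ 6540 Pa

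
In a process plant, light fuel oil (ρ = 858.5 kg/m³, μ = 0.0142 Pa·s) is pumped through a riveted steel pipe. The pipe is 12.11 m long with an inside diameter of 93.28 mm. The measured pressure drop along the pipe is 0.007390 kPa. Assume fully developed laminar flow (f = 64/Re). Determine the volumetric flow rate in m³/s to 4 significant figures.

Q ≈ 7.986×10^-5 m³/s

For laminar flow, f = 64/Re with Re = ρVD/μ, so Darcy-Weisbach reduces to ΔP = 32μLV/D². Solving for V: V = ΔP·D²/(32μL) = 7.39·(0.09328)²/(32·0.0142·12.11) = 0.01169 m/s.
Check: Re = ρVD/μ = 858.5·0.01169·0.09328/0.0142 = 65.9 < 2300, so the laminar assumption holds.
Q = V·A = 0.01169·(π/4·0.09328²) = 7.986e-05 m³/s = 7.986×10^-5 m³/s.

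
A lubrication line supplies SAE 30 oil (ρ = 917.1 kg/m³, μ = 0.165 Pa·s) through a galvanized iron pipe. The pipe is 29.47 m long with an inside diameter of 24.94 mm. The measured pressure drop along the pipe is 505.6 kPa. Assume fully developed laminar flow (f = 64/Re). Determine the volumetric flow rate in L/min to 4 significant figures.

For laminar flow, f = 64/Re with Re = ρVD/μ, so Darcy-Weisbach reduces to ΔP = 32μLV/D². Solving for V: V = ΔP·D²/(32μL) = 5.056e+05·(0.02494)²/(32·0.165·29.47) = 2.021 m/s.
Check: Re = ρVD/μ = 917.1·2.021·0.02494/0.165 = 280.2 < 2300, so the laminar assumption holds.
Q = V·A = 2.021·(π/4·0.02494²) = 0.0009873 m³/s = 59.24 L/min.

Q ≈ 59.24 L/min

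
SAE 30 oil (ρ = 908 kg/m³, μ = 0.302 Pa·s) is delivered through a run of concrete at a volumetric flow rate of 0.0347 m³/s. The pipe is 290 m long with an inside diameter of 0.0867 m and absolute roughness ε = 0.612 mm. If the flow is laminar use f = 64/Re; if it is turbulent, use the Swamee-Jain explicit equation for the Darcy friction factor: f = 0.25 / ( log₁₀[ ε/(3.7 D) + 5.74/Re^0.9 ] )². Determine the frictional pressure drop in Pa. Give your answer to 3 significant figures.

Cross-sectional area A = πD²/4 = π(0.0867)²/4 = 0.005904 m²; mean velocity V = Q/A = 0.0347/0.005904 = 5.878 m/s.
Reynolds number Re = ρVD/μ = 908 · 5.878 · 0.0867 / 0.302 = 1532.
Re < 2300 → laminar flow, so f = 64/Re = 64/1532 = 0.04177 (the turbulent correlation is not needed).
Darcy-Weisbach: ΔP = f(L/D)(ρV²/2) = 0.04177·(290/0.0867)·(908·5.878²/2) = 0.04177·3345·1.568e+04 = 2.191e+06 Pa.

ΔP ≈ 2.19×10^6 Pa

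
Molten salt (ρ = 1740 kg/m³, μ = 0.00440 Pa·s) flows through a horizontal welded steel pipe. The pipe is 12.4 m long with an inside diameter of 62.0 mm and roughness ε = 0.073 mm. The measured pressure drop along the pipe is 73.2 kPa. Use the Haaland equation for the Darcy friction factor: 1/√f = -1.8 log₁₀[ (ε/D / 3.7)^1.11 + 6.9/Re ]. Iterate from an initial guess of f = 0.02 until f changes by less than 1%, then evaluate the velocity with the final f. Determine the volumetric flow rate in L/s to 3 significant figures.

Rearranging Darcy-Weisbach: V = √(2·ΔP·D/(f·L·ρ)). With ε/D = 7.3e-05/0.062 = 0.00118, iterate starting from f = 0.02:
  f = 0.02 → V = √(2·7.32e+04·0.062/(0.02·12.4·1740)) = 4.586 m/s; Re = ρVD/μ = 1.124e+05; f → 0.02236
  f = 0.02236 → V = 4.338 m/s; Re = 1.064e+05; f → 0.02245
Converged (Δf/f < 1%). With the final f = 0.02245: V = √(2·7.32e+04·0.062/(0.02245·12.4·1740)) = 4.328 m/s.
Q = V·A = 4.328·(π/4·0.062²) = 0.01307 m³/s = 13.1 L/s.

Q ≈ 13.1 L/s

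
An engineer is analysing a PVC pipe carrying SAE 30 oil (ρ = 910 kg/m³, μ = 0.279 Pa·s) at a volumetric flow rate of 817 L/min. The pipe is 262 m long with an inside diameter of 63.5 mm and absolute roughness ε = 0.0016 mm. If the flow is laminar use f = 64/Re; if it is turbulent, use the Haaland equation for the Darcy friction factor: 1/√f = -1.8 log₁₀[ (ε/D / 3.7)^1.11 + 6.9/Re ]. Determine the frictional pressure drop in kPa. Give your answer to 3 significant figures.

ΔP ≈ 2490 kPa

Q = 817 L/min = 817/60000 = 0.01362 m³/s.
Cross-sectional area A = πD²/4 = π(0.0635)²/4 = 0.003167 m²; mean velocity V = Q/A = 0.01362/0.003167 = 4.3 m/s.
Reynolds number Re = ρVD/μ = 910 · 4.3 · 0.0635 / 0.279 = 890.5.
Re < 2300 → laminar flow, so f = 64/Re = 64/890.5 = 0.07187 (the turbulent correlation is not needed).
Darcy-Weisbach: ΔP = f(L/D)(ρV²/2) = 0.07187·(262/0.0635)·(910·4.3²/2) = 0.07187·4126·8412 = 2.494e+06 Pa.
ΔP = 2.494e+06 Pa = 2490 kPa.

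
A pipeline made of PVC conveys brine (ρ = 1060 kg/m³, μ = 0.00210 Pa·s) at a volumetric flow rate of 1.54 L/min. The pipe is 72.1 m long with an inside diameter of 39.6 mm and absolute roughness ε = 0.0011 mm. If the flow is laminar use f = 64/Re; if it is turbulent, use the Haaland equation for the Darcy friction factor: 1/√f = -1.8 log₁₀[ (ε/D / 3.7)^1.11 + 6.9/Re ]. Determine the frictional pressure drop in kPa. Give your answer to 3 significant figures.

Q = 1.54 L/min = 1.54/60000 = 2.567e-05 m³/s.
Cross-sectional area A = πD²/4 = π(0.0396)²/4 = 0.001232 m²; mean velocity V = Q/A = 2.567e-05/0.001232 = 0.02084 m/s.
Reynolds number Re = ρVD/μ = 1060 · 0.02084 · 0.0396 / 0.0021 = 416.6.
Re < 2300 → laminar flow, so f = 64/Re = 64/416.6 = 0.1536 (the turbulent correlation is not needed).
Darcy-Weisbach: ΔP = f(L/D)(ρV²/2) = 0.1536·(72.1/0.0396)·(1060·0.02084²/2) = 0.1536·1821·0.2302 = 64.39 Pa.
ΔP = 64.39 Pa = 0.0644 kPa.

ΔP ≈ 0.0644 kPa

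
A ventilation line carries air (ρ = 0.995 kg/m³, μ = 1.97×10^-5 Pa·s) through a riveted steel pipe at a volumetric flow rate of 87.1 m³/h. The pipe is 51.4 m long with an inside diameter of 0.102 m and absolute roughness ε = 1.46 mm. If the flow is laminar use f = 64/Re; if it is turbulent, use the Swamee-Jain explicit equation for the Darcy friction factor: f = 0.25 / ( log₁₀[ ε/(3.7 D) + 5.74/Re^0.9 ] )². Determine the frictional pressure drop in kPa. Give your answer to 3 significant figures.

ΔP ≈ 0.103 kPa

Q = 87.1 m³/h = 87.1/3600 = 0.02419 m³/s.
Cross-sectional area A = πD²/4 = π(0.102)²/4 = 0.008171 m²; mean velocity V = Q/A = 0.02419/0.008171 = 2.961 m/s.
Reynolds number Re = ρVD/μ = 0.995 · 2.961 · 0.102 / 1.97e-05 = 1.525e+04.
Re > 4000 → turbulent. Relative roughness ε/D = 0.00146/0.102 = 0.0143. Swamee-Jain: f = 0.25/(log₁₀[0.0143/3.7 + 5.74/1.525e+04^0.9])² = 0.25/(log₁₀[0.00387 + 0.000986])² = 0.25/(-2.314)² = 0.04669.
Darcy-Weisbach: ΔP = f(L/D)(ρV²/2) = 0.04669·(51.4/0.102)·(0.995·2.961²/2) = 0.04669·503.9·4.362 = 102.6 Pa.
ΔP = 102.6 Pa = 0.103 kPa.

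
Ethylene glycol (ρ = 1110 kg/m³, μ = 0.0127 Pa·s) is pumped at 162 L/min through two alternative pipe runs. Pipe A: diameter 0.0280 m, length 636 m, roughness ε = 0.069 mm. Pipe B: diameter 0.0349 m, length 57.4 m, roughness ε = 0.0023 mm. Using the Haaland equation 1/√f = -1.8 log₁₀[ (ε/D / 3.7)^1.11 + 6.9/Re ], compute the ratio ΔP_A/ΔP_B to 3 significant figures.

ΔP_A/ΔP_B ≈ 34.8

Pipe A: V = Q/A = 0.0027/0.0006158 = 4.385 m/s; Re = 1.073e+04; ε/D = 0.00246; Haaland → f = 0.0337; ΔP_A = f(L/D)(ρV²/2) = 8.168e+06 Pa.
Pipe B: V = Q/A = 0.0027/0.0009566 = 2.822 m/s; Re = 8609; ε/D = 6.59e-05; Haaland → f = 0.03226; ΔP_B = f(L/D)(ρV²/2) = 2.346e+05 Pa.
ΔP_A/ΔP_B = 8.168e+06/2.346e+05 = 34.8.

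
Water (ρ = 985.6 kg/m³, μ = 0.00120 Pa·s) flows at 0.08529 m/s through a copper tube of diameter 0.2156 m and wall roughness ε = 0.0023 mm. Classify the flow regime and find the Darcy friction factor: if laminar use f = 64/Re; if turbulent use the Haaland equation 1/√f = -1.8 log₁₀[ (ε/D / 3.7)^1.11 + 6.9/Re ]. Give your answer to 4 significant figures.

f ≈ 0.02767

Re = ρVD/μ = 985.6·0.08529·0.2156/0.0012 = 1.51e+04.
Re > 4000 → turbulent. ε/D = 2.3e-06/0.2156 = 1.07e-05; Haaland: 1/√f = -1.8 log₁₀[7.09e-07 + 0.000457] = 6.011, so f = 0.02767.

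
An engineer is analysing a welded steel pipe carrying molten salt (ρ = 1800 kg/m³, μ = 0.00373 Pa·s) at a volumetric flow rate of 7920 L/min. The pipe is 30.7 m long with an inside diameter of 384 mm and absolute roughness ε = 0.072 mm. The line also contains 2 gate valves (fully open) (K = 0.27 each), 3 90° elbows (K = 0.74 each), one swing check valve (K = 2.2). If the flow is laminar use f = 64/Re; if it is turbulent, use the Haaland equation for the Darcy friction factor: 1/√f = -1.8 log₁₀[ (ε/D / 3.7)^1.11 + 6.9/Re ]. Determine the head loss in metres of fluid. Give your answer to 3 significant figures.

Q = 7920 L/min = 7920/60000 = 0.132 m³/s.
Cross-sectional area A = πD²/4 = π(0.384)²/4 = 0.1158 m²; mean velocity V = Q/A = 0.132/0.1158 = 1.14 m/s.
Reynolds number Re = ρVD/μ = 1800 · 1.14 · 0.384 / 0.00373 = 2.112e+05.
Re > 4000 → turbulent. Relative roughness ε/D = 7.2e-05/0.384 = 0.000187. Haaland: 1/√f = -1.8 log₁₀[(0.000187/3.7)^1.11 + 6.9/2.112e+05] = -1.8 log₁₀[1.71e-05 + 3.27e-05] = 7.746, so f = 0.01667.
Total minor-loss coefficient ΣK = 2·0.27 + 3·0.74 + 1·2.2 = 4.96.
ΔP = [f·L/D + ΣK]·(ρV²/2) = [0.01667·30.7/0.384 + 4.96]·(1800·1.14²/2) = [1.332 + 4.96]·1169 = 7357 Pa.
Head loss h_f = ΔP/(ρg) = 7357/(1800·9.81) = 0.417 m.

h_f ≈ 0.417 m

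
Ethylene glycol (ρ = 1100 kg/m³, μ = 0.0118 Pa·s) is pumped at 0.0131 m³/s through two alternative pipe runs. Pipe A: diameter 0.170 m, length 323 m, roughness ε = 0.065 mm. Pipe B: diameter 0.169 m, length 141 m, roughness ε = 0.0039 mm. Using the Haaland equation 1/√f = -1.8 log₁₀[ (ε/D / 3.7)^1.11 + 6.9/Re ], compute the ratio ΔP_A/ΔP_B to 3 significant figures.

ΔP_A/ΔP_B ≈ 2.26

Pipe A: V = Q/A = 0.0131/0.0227 = 0.5771 m/s; Re = 9146; ε/D = 0.000382; Haaland → f = 0.03209; ΔP_A = f(L/D)(ρV²/2) = 1.117e+04 Pa.
Pipe B: V = Q/A = 0.0131/0.02243 = 0.584 m/s; Re = 9200; ε/D = 2.31e-05; Haaland → f = 0.03163; ΔP_B = f(L/D)(ρV²/2) = 4949 Pa.
ΔP_A/ΔP_B = 1.117e+04/4949 = 2.26.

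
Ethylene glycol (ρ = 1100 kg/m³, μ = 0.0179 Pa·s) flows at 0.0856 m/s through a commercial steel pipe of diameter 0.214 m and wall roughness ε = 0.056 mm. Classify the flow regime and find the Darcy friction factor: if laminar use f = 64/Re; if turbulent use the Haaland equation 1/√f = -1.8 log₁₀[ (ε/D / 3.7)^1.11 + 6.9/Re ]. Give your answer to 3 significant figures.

Re = ρVD/μ = 1100·0.0856·0.214/0.0179 = 1126.
Re < 2300 → laminar, so f = 64/Re = 0.05685 (roughness is irrelevant in laminar flow).

f ≈ 0.0569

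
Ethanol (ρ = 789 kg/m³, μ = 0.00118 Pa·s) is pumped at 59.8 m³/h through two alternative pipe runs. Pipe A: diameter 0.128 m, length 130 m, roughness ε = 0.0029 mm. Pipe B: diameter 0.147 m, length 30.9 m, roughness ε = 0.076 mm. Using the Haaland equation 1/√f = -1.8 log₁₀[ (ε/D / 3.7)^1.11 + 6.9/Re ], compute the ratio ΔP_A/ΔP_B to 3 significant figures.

Pipe A: V = Q/A = 0.01661/0.01287 = 1.291 m/s; Re = 1.105e+05; ε/D = 2.27e-05; Haaland → f = 0.01755; ΔP_A = f(L/D)(ρV²/2) = 1.172e+04 Pa.
Pipe B: V = Q/A = 0.01661/0.01697 = 0.9788 m/s; Re = 9.62e+04; ε/D = 0.000517; Haaland → f = 0.02024; ΔP_B = f(L/D)(ρV²/2) = 1608 Pa.
ΔP_A/ΔP_B = 1.172e+04/1608 = 7.29.

ΔP_A/ΔP_B ≈ 7.29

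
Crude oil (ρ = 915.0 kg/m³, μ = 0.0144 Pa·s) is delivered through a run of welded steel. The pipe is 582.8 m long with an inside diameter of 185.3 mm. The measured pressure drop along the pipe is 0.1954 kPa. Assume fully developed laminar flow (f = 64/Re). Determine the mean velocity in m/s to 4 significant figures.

For laminar flow, f = 64/Re with Re = ρVD/μ, so Darcy-Weisbach reduces to ΔP = 32μLV/D². Solving for V: V = ΔP·D²/(32μL) = 195.4·(0.1853)²/(32·0.0144·582.8) = 0.02498 m/s.
Check: Re = ρVD/μ = 915·0.02498·0.1853/0.0144 = 294.2 < 2300, so the laminar assumption holds.

V ≈ 0.02498 m/s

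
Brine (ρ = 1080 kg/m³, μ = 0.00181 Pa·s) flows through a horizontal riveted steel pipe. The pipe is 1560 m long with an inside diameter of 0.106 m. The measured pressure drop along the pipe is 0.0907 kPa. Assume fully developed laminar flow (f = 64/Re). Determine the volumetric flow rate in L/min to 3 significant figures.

For laminar flow, f = 64/Re with Re = ρVD/μ, so Darcy-Weisbach reduces to ΔP = 32μLV/D². Solving for V: V = ΔP·D²/(32μL) = 90.7·(0.106)²/(32·0.00181·1560) = 0.01128 m/s.
Check: Re = ρVD/μ = 1080·0.01128·0.106/0.00181 = 713.4 < 2300, so the laminar assumption holds.
Q = V·A = 0.01128·(π/4·0.106²) = 9.953e-05 m³/s = 5.97 L/min.

Q ≈ 5.97 L/min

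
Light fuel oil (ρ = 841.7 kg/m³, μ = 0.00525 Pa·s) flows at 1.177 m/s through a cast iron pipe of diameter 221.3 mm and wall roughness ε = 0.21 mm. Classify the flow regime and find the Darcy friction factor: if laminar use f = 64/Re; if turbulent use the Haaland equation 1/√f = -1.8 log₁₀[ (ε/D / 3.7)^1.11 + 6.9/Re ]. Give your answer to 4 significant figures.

Re = ρVD/μ = 841.7·1.177·0.2213/0.00525 = 4.176e+04.
Re > 4000 → turbulent. ε/D = 0.00021/0.2213 = 0.000949; Haaland: 1/√f = -1.8 log₁₀[0.000103 + 0.000165] = 6.428, so f = 0.0242.

f ≈ 0.02420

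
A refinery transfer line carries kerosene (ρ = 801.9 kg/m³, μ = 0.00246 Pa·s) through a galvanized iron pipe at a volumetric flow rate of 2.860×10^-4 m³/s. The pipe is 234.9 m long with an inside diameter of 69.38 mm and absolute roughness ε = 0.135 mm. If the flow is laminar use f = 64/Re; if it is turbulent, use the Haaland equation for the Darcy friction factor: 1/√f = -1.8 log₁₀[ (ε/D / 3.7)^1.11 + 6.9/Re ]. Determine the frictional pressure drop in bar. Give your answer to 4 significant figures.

ΔP ≈ 0.002906 bar

Cross-sectional area A = πD²/4 = π(0.06938)²/4 = 0.003781 m²; mean velocity V = Q/A = 0.000286/0.003781 = 0.07565 m/s.
Reynolds number Re = ρVD/μ = 801.9 · 0.07565 · 0.06938 / 0.00246 = 1711.
Re < 2300 → laminar flow, so f = 64/Re = 64/1711 = 0.03741 (the turbulent correlation is not needed).
Darcy-Weisbach: ΔP = f(L/D)(ρV²/2) = 0.03741·(234.9/0.06938)·(801.9·0.07565²/2) = 0.03741·3386·2.295 = 290.6 Pa.
ΔP = 290.6 Pa = 0.002906 bar.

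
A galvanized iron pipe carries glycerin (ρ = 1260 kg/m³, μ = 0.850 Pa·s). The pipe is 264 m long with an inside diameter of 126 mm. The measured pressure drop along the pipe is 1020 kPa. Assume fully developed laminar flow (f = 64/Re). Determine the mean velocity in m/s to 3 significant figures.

V ≈ 2.26 m/s

For laminar flow, f = 64/Re with Re = ρVD/μ, so Darcy-Weisbach reduces to ΔP = 32μLV/D². Solving for V: V = ΔP·D²/(32μL) = 1.02e+06·(0.126)²/(32·0.85·264) = 2.255 m/s.
Check: Re = ρVD/μ = 1260·2.255·0.126/0.85 = 421.2 < 2300, so the laminar assumption holds.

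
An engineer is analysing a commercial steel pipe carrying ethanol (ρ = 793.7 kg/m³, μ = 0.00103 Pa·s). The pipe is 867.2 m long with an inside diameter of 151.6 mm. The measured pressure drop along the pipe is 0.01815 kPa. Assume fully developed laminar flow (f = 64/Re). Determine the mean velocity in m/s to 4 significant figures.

V ≈ 0.01459 m/s

For laminar flow, f = 64/Re with Re = ρVD/μ, so Darcy-Weisbach reduces to ΔP = 32μLV/D². Solving for V: V = ΔP·D²/(32μL) = 18.15·(0.1516)²/(32·0.00103·867.2) = 0.01459 m/s.
Check: Re = ρVD/μ = 793.7·0.01459·0.1516/0.00103 = 1705 < 2300, so the laminar assumption holds.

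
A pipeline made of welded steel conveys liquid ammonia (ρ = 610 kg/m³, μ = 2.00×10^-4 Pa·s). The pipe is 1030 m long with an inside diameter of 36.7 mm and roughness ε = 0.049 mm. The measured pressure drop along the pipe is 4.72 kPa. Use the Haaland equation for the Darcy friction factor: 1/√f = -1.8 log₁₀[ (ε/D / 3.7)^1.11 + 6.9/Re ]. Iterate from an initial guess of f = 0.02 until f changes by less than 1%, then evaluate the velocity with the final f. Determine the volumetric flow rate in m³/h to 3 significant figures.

Rearranging Darcy-Weisbach: V = √(2·ΔP·D/(f·L·ρ)). With ε/D = 4.9e-05/0.0367 = 0.00134, iterate starting from f = 0.02:
  f = 0.02 → V = √(2·4720·0.0367/(0.02·1030·610)) = 0.166 m/s; Re = ρVD/μ = 1.859e+04; f → 0.02865
  f = 0.02865 → V = 0.1387 m/s; Re = 1.553e+04; f → 0.02967
  f = 0.02967 → V = 0.1363 m/s; Re = 1.526e+04; f → 0.02977
Converged (Δf/f < 1%). With the final f = 0.02977: V = √(2·4720·0.0367/(0.02977·1030·610)) = 0.1361 m/s.
Q = V·A = 0.1361·(π/4·0.0367²) = 0.000144 m³/s = 0.518 m³/h.

Q ≈ 0.518 m³/h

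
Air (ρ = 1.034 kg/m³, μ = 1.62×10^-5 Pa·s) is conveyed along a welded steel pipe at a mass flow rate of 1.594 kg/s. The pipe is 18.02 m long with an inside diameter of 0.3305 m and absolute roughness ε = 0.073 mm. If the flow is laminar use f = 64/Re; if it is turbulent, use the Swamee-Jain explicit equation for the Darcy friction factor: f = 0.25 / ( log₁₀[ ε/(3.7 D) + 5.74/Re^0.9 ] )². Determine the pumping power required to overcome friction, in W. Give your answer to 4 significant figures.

P ≈ 225.8 W

A = πD²/4 = π(0.3305)²/4 = 0.08579 m²; mean velocity V = ṁ/(ρA) = 1.594/(1.034 · 0.08579) = 17.97 m/s.
Reynolds number Re = ρVD/μ = 1.034 · 17.97 · 0.3305 / 1.62e-05 = 3.791e+05.
Re > 4000 → turbulent. Relative roughness ε/D = 7.3e-05/0.3305 = 0.000221. Swamee-Jain: f = 0.25/(log₁₀[0.000221/3.7 + 5.74/3.791e+05^0.9])² = 0.25/(log₁₀[5.97e-05 + 5.47e-05])² = 0.25/(-3.942)² = 0.01609.
Darcy-Weisbach: ΔP = f(L/D)(ρV²/2) = 0.01609·(18.02/0.3305)·(1.034·17.97²/2) = 0.01609·54.52·166.9 = 146.5 Pa.
Q = ṁ/ρ = 1.594/1.034 = 1.542 m³/s.
Pumping power P = QΔP = 1.542·146.5 = 225.80 W = 225.8 W.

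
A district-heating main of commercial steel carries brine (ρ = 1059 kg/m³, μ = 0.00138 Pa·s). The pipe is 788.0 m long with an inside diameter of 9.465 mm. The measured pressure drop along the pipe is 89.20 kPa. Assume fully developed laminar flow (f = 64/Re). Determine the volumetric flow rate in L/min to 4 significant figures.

Q ≈ 0.9695 L/min

For laminar flow, f = 64/Re with Re = ρVD/μ, so Darcy-Weisbach reduces to ΔP = 32μLV/D². Solving for V: V = ΔP·D²/(32μL) = 8.92e+04·(0.009465)²/(32·0.00138·788) = 0.2296 m/s.
Check: Re = ρVD/μ = 1059·0.2296·0.009465/0.00138 = 1668 < 2300, so the laminar assumption holds.
Q = V·A = 0.2296·(π/4·0.009465²) = 1.616e-05 m³/s = 0.9695 L/min.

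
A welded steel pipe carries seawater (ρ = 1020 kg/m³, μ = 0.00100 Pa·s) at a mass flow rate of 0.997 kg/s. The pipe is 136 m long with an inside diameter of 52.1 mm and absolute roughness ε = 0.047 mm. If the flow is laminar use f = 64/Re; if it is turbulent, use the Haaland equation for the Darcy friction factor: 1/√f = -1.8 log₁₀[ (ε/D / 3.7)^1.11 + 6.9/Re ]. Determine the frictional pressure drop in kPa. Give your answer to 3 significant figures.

ΔP ≈ 7.39 kPa

A = πD²/4 = π(0.0521)²/4 = 0.002132 m²; mean velocity V = ṁ/(ρA) = 0.997/(1020 · 0.002132) = 0.4585 m/s.
Reynolds number Re = ρVD/μ = 1020 · 0.4585 · 0.0521 / 0.001 = 2.437e+04.
Re > 4000 → turbulent. Relative roughness ε/D = 4.7e-05/0.0521 = 0.000902. Haaland: 1/√f = -1.8 log₁₀[(0.000902/3.7)^1.11 + 6.9/2.437e+04] = -1.8 log₁₀[9.76e-05 + 0.000283] = 6.155, so f = 0.0264.
Darcy-Weisbach: ΔP = f(L/D)(ρV²/2) = 0.0264·(136/0.0521)·(1020·0.4585²/2) = 0.0264·2610·107.2 = 7388 Pa.
ΔP = 7388 Pa = 7.39 kPa.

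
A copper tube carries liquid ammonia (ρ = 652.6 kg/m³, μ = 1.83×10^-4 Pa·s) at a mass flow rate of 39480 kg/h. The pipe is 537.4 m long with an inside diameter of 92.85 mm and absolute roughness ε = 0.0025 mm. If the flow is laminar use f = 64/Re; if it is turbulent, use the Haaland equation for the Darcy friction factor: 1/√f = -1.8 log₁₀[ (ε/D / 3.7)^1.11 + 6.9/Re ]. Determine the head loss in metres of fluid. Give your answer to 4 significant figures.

h_f ≈ 22.58 m

ṁ = 39480 kg/h = 39480/3600 = 10.97 kg/s.
A = πD²/4 = π(0.09285)²/4 = 0.006771 m²; mean velocity V = ṁ/(ρA) = 10.97/(652.6 · 0.006771) = 2.482 m/s.
Reynolds number Re = ρVD/μ = 652.6 · 2.482 · 0.09285 / 0.000183 = 8.218e+05.
Re > 4000 → turbulent. Relative roughness ε/D = 2.5e-06/0.09285 = 2.69e-05. Haaland: 1/√f = -1.8 log₁₀[(2.69e-05/3.7)^1.11 + 6.9/8.218e+05] = -1.8 log₁₀[1.98e-06 + 8.4e-06] = 8.971, so f = 0.01243.
Darcy-Weisbach: ΔP = f(L/D)(ρV²/2) = 0.01243·(537.4/0.09285)·(652.6·2.482²/2) = 0.01243·5788·2010 = 1.445e+05 Pa.
Head loss h_f = ΔP/(ρg) = 1.445e+05/(652.6·9.81) = 22.58 m.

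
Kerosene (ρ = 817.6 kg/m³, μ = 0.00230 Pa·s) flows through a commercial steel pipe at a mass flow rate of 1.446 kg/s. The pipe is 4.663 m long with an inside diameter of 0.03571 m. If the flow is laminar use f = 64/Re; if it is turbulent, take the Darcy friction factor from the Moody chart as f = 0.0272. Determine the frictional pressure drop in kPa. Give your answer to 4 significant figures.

ΔP ≈ 4.528 kPa

A = πD²/4 = π(0.03571)²/4 = 0.001002 m²; mean velocity V = ṁ/(ρA) = 1.446/(817.6 · 0.001002) = 1.766 m/s.
Reynolds number Re = ρVD/μ = 817.6 · 1.766 · 0.03571 / 0.0023 = 2.242e+04.
Re > 4000 → turbulent; use the Moody-chart value f = 0.0272.
Darcy-Weisbach: ΔP = f(L/D)(ρV²/2) = 0.0272·(4.663/0.03571)·(817.6·1.766²/2) = 0.0272·130.6·1275 = 4528 Pa.
ΔP = 4528 Pa = 4.528 kPa.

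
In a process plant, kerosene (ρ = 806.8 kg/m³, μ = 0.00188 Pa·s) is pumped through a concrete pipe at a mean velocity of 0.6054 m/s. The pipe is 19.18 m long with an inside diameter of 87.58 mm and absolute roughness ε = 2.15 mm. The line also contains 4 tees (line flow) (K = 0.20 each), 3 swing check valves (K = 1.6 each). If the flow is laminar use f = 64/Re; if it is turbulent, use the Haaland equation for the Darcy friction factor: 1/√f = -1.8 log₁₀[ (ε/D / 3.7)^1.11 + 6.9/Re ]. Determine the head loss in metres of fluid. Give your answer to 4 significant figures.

Reynolds number Re = ρVD/μ = 806.8 · 0.6054 · 0.08758 / 0.00188 = 2.275e+04.
Re > 4000 → turbulent. Relative roughness ε/D = 0.00215/0.08758 = 0.0245. Haaland: 1/√f = -1.8 log₁₀[(0.0245/3.7)^1.11 + 6.9/2.275e+04] = -1.8 log₁₀[0.00382 + 0.000303] = 4.292, so f = 0.05428.
Total minor-loss coefficient ΣK = 4·0.2 + 3·1.6 = 5.6.
ΔP = [f·L/D + ΣK]·(ρV²/2) = [0.05428·19.18/0.08758 + 5.6]·(806.8·0.6054²/2) = [11.89 + 5.6]·147.8 = 2585 Pa.
Head loss h_f = ΔP/(ρg) = 2585/(806.8·9.81) = 0.3267 m.

h_f ≈ 0.3267 m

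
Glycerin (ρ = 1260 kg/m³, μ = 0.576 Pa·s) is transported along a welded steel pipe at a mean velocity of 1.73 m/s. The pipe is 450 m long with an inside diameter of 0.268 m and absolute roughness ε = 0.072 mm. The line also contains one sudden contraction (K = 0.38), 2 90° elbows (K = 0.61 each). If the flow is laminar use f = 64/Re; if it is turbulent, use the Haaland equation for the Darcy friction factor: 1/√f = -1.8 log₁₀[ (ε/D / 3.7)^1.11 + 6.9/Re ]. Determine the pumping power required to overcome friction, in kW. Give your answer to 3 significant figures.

P ≈ 19.8 kW

Reynolds number Re = ρVD/μ = 1260 · 1.73 · 0.268 / 0.576 = 1014.
Re < 2300 → laminar flow, so f = 64/Re = 64/1014 = 0.0631 (the turbulent correlation is not needed).
Total minor-loss coefficient ΣK = 1·0.38 + 2·0.61 = 1.6.
ΔP = [f·L/D + ΣK]·(ρV²/2) = [0.0631·450/0.268 + 1.6]·(1260·1.73²/2) = [106 + 1.6]·1886 = 2.028e+05 Pa.
Q = V·A = 1.73·0.05641 = 0.09759 m³/s.
Pumping power P = QΔP = 0.09759·2.028e+05 = 19790 W = 19.8 kW.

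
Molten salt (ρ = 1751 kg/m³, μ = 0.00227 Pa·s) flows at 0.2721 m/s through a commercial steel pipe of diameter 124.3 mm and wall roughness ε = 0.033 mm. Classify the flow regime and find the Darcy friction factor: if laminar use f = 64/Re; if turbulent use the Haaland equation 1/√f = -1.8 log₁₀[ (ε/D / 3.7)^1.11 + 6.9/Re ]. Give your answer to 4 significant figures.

f ≈ 0.02465

Re = ρVD/μ = 1751·0.2721·0.1243/0.00227 = 2.609e+04.
Re > 4000 → turbulent. ε/D = 3.3e-05/0.1243 = 0.000265; Haaland: 1/√f = -1.8 log₁₀[2.51e-05 + 0.000264] = 6.369, so f = 0.02465.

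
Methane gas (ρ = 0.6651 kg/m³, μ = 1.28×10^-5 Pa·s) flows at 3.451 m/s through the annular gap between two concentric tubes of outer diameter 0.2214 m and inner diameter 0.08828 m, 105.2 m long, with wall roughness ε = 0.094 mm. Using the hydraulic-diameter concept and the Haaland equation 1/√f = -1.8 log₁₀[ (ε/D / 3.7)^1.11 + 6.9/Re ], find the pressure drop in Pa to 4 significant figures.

Hydraulic diameter D_h = 4A/P = D_o - D_i = 0.2214 - 0.08828 = 0.1331 m.
Re = ρVD_h/μ = 0.6651·3.451·0.1331/1.28e-05 = 2.387e+04.
ε/D_h = 9.4e-05/0.1331 = 0.000706; Haaland gives 1/√f = -1.8 log₁₀[7.44e-05+0.000289] = 6.191, so f = 0.02609.
ΔP = f(L/D_h)(ρV²/2) = 0.02609·105.2/0.1331·3.96 = 81.65 Pa.

ΔP ≈ 81.65 Pa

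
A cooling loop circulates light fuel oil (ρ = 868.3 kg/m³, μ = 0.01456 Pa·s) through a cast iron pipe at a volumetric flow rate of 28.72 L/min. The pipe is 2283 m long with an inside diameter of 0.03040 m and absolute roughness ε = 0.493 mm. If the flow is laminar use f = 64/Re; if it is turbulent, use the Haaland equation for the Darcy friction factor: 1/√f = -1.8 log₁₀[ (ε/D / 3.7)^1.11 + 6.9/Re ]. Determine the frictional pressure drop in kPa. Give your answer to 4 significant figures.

Q = 28.72 L/min = 28.72/60000 = 0.0004787 m³/s.
Cross-sectional area A = πD²/4 = π(0.0304)²/4 = 0.0007258 m²; mean velocity V = Q/A = 0.0004787/0.0007258 = 0.6595 m/s.
Reynolds number Re = ρVD/μ = 868.3 · 0.6595 · 0.0304 / 0.0146 = 1196.
Re < 2300 → laminar flow, so f = 64/Re = 64/1196 = 0.05353 (the turbulent correlation is not needed).
Darcy-Weisbach: ΔP = f(L/D)(ρV²/2) = 0.05353·(2283/0.0304)·(868.3·0.6595²/2) = 0.05353·7.51e+04·188.8 = 7.59e+05 Pa.
ΔP = 7.59e+05 Pa = 759.0 kPa.

ΔP ≈ 759.0 kPa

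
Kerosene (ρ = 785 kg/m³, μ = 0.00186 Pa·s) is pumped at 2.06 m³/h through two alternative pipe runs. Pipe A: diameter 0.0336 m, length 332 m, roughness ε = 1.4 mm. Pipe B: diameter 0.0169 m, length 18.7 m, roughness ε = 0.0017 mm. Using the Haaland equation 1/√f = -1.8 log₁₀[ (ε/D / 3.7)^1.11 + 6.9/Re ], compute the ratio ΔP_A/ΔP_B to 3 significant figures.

ΔP_A/ΔP_B ≈ 1.48

Pipe A: V = Q/A = 0.0005722/0.0008867 = 0.6454 m/s; Re = 9151; ε/D = 0.0417; Haaland → f = 0.06883; ΔP_A = f(L/D)(ρV²/2) = 1.112e+05 Pa.
Pipe B: V = Q/A = 0.0005722/0.0002243 = 2.551 m/s; Re = 1.819e+04; ε/D = 0.000101; Haaland → f = 0.02652; ΔP_B = f(L/D)(ρV²/2) = 7.495e+04 Pa.
ΔP_A/ΔP_B = 1.112e+05/7.495e+04 = 1.48.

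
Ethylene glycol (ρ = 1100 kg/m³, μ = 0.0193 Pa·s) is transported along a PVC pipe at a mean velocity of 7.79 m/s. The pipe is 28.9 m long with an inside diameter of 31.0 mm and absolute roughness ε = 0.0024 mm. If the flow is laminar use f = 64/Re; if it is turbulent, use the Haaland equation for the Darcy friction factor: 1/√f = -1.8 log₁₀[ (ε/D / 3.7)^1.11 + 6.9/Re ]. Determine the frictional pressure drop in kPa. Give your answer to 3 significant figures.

Reynolds number Re = ρVD/μ = 1100 · 7.79 · 0.031 / 0.0193 = 1.376e+04.
Re > 4000 → turbulent. Relative roughness ε/D = 2.4e-06/0.031 = 7.74e-05. Haaland: 1/√f = -1.8 log₁₀[(7.74e-05/3.7)^1.11 + 6.9/1.376e+04] = -1.8 log₁₀[6.4e-06 + 0.000501] = 5.93, so f = 0.02844.
Darcy-Weisbach: ΔP = f(L/D)(ρV²/2) = 0.02844·(28.9/0.031)·(1100·7.79²/2) = 0.02844·932.3·3.338e+04 = 8.849e+05 Pa.
ΔP = 8.849e+05 Pa = 885 kPa.

ΔP ≈ 885 kPa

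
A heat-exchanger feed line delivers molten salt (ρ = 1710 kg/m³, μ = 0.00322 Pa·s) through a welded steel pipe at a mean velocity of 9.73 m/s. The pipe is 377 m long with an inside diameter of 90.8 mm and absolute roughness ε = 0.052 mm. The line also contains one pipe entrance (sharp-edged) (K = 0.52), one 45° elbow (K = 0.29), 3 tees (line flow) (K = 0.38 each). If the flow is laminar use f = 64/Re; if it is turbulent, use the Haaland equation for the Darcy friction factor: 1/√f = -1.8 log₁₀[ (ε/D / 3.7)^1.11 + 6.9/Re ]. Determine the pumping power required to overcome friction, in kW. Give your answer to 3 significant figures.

Reynolds number Re = ρVD/μ = 1710 · 9.73 · 0.0908 / 0.00322 = 4.692e+05.
Re > 4000 → turbulent. Relative roughness ε/D = 5.2e-05/0.0908 = 0.000573. Haaland: 1/√f = -1.8 log₁₀[(0.000573/3.7)^1.11 + 6.9/4.692e+05] = -1.8 log₁₀[5.9e-05 + 1.47e-05] = 7.439, so f = 0.01807.
Total minor-loss coefficient ΣK = 1·0.52 + 1·0.29 + 3·0.38 = 1.95.
ΔP = [f·L/D + ΣK]·(ρV²/2) = [0.01807·377/0.0908 + 1.95]·(1710·9.73²/2) = [75.03 + 1.95]·8.095e+04 = 6.231e+06 Pa.
Q = V·A = 9.73·0.006475 = 0.063 m³/s.
Pumping power P = QΔP = 0.063·6.231e+06 = 392600 W = 393 kW.

P ≈ 393 kW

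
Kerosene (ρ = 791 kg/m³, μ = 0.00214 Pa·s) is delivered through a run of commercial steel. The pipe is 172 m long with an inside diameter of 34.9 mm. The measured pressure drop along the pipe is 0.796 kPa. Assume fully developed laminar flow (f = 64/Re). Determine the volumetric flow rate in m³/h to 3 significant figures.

Q ≈ 0.283 m³/h

For laminar flow, f = 64/Re with Re = ρVD/μ, so Darcy-Weisbach reduces to ΔP = 32μLV/D². Solving for V: V = ΔP·D²/(32μL) = 796·(0.0349)²/(32·0.00214·172) = 0.08231 m/s.
Check: Re = ρVD/μ = 791·0.08231·0.0349/0.00214 = 1062 < 2300, so the laminar assumption holds.
Q = V·A = 0.08231·(π/4·0.0349²) = 7.874e-05 m³/s = 0.283 m³/h.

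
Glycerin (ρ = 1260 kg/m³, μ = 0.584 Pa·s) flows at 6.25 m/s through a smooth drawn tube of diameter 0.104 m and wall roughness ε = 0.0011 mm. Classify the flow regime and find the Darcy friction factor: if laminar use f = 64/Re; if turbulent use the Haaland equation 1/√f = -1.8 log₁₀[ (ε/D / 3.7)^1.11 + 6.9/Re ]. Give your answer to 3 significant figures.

f ≈ 0.0456

Re = ρVD/μ = 1260·6.25·0.104/0.584 = 1402.
Re < 2300 → laminar, so f = 64/Re = 0.04564 (roughness is irrelevant in laminar flow).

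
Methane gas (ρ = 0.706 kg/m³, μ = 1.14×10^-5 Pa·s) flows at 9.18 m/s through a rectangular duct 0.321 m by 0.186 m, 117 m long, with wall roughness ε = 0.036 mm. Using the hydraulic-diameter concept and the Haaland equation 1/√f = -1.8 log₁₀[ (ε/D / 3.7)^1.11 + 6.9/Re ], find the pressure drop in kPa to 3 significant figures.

Hydraulic diameter D_h = 4A/P = 4·(0.321·0.186)/(2·(0.321+0.186)) = 0.2388/1.014 = 0.2355 m.
Re = ρVD_h/μ = 0.706·9.18·0.2355/1.14e-05 = 1.339e+05.
ε/D_h = 3.6e-05/0.2355 = 0.000153; Haaland gives 1/√f = -1.8 log₁₀[1.36e-05+5.15e-05] = 7.535, so f = 0.01761.
ΔP = f(L/D_h)(ρV²/2) = 0.01761·117/0.2355·29.75 = 260.3 Pa.
ΔP = 0.260 kPa.

ΔP ≈ 0.260 kPa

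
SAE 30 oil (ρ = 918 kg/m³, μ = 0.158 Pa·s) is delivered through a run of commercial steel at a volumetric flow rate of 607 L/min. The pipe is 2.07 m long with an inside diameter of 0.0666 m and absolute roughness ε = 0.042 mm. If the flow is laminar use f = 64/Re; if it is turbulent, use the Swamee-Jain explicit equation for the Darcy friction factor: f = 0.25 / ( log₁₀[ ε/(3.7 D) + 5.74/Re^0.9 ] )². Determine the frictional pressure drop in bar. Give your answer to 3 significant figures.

Q = 607 L/min = 607/60000 = 0.01012 m³/s.
Cross-sectional area A = πD²/4 = π(0.0666)²/4 = 0.003484 m²; mean velocity V = Q/A = 0.01012/0.003484 = 2.904 m/s.
Reynolds number Re = ρVD/μ = 918 · 2.904 · 0.0666 / 0.158 = 1124.
Re < 2300 → laminar flow, so f = 64/Re = 64/1124 = 0.05695 (the turbulent correlation is not needed).
Darcy-Weisbach: ΔP = f(L/D)(ρV²/2) = 0.05695·(2.07/0.0666)·(918·2.904²/2) = 0.05695·31.08·3871 = 6852 Pa.
ΔP = 6852 Pa = 0.0685 bar.

ΔP ≈ 0.0685 bar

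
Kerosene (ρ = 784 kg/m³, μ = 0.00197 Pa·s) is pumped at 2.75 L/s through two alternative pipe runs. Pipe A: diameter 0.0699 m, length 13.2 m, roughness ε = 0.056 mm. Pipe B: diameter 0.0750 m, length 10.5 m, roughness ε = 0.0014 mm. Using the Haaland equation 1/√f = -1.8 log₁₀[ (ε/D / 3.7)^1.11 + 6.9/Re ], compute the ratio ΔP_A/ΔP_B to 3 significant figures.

ΔP_A/ΔP_B ≈ 1.86

Pipe A: V = Q/A = 0.00275/0.003837 = 0.7166 m/s; Re = 1.993e+04; ε/D = 0.000801; Haaland → f = 0.02726; ΔP_A = f(L/D)(ρV²/2) = 1036 Pa.
Pipe B: V = Q/A = 0.00275/0.004418 = 0.6225 m/s; Re = 1.858e+04; ε/D = 1.87e-05; Haaland → f = 0.02625; ΔP_B = f(L/D)(ρV²/2) = 558.3 Pa.
ΔP_A/ΔP_B = 1036/558.3 = 1.86.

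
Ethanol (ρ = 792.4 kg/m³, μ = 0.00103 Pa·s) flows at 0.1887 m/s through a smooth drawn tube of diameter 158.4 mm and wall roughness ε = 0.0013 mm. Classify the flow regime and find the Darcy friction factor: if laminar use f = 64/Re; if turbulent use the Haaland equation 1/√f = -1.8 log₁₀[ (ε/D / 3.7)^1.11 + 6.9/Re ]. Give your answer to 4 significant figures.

f ≈ 0.02488

Re = ρVD/μ = 792.4·0.1887·0.1584/0.00103 = 2.3e+04.
Re > 4000 → turbulent. ε/D = 1.3e-06/0.1584 = 8.21e-06; Haaland: 1/√f = -1.8 log₁₀[5.3e-07 + 0.0003] = 6.34, so f = 0.02488.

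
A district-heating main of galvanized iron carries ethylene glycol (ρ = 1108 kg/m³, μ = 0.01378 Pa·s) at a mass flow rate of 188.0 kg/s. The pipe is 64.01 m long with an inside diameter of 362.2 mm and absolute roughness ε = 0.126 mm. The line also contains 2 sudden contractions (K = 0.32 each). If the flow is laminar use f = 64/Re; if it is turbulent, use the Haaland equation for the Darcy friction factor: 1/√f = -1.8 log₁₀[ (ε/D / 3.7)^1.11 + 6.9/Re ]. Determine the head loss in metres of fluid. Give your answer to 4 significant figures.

A = πD²/4 = π(0.3622)²/4 = 0.103 m²; mean velocity V = ṁ/(ρA) = 188/(1108 · 0.103) = 1.647 m/s.
Reynolds number Re = ρVD/μ = 1108 · 1.647 · 0.3622 / 0.0138 = 4.796e+04.
Re > 4000 → turbulent. Relative roughness ε/D = 0.000126/0.3622 = 0.000348. Haaland: 1/√f = -1.8 log₁₀[(0.000348/3.7)^1.11 + 6.9/4.796e+04] = -1.8 log₁₀[3.39e-05 + 0.000144] = 6.75, so f = 0.02195.
Total minor-loss coefficient ΣK = 2·0.32 = 0.64.
ΔP = [f·L/D + ΣK]·(ρV²/2) = [0.02195·64.01/0.3622 + 0.64]·(1108·1.647²/2) = [3.879 + 0.64]·1502 = 6788 Pa.
Head loss h_f = ΔP/(ρg) = 6788/(1108·9.81) = 0.6245 m.

h_f ≈ 0.6245 m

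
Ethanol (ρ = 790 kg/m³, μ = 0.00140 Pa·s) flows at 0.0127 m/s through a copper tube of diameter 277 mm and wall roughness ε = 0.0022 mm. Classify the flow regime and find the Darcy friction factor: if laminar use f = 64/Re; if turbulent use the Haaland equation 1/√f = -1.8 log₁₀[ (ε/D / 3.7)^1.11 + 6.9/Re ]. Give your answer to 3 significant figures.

Re = ρVD/μ = 790·0.0127·0.277/0.0014 = 1985.
Re < 2300 → laminar, so f = 64/Re = 0.03224 (roughness is irrelevant in laminar flow).

f ≈ 0.0322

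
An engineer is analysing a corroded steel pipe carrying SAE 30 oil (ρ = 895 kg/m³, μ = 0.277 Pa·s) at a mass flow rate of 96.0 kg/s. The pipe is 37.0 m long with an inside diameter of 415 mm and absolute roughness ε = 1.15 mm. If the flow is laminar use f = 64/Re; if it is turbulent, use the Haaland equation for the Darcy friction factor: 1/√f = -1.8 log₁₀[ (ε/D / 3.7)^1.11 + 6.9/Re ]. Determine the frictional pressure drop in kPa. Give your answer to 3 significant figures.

A = πD²/4 = π(0.415)²/4 = 0.1353 m²; mean velocity V = ṁ/(ρA) = 96/(895 · 0.1353) = 0.793 m/s.
Reynolds number Re = ρVD/μ = 895 · 0.793 · 0.415 / 0.277 = 1063.
Re < 2300 → laminar flow, so f = 64/Re = 64/1063 = 0.06019 (the turbulent correlation is not needed).
Darcy-Weisbach: ΔP = f(L/D)(ρV²/2) = 0.06019·(37/0.415)·(895·0.793²/2) = 0.06019·89.16·281.4 = 1510 Pa.
ΔP = 1510 Pa = 1.51 kPa.

ΔP ≈ 1.51 kPa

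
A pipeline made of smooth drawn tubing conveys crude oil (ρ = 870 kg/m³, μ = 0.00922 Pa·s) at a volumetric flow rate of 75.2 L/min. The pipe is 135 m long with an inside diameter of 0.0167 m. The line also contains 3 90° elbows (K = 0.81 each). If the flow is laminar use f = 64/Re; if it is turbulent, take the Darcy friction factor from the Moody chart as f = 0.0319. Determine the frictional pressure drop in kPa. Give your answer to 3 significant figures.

Q = 75.2 L/min = 75.2/60000 = 0.001253 m³/s.
Cross-sectional area A = πD²/4 = π(0.0167)²/4 = 0.000219 m²; mean velocity V = Q/A = 0.001253/0.000219 = 5.722 m/s.
Reynolds number Re = ρVD/μ = 870 · 5.722 · 0.0167 / 0.00922 = 9017.
Re > 4000 → turbulent; use the Moody-chart value f = 0.0319.
Total minor-loss coefficient ΣK = 3·0.81 = 2.43.
ΔP = [f·L/D + ΣK]·(ρV²/2) = [0.0319·135/0.0167 + 2.43]·(870·5.722²/2) = [257.9 + 2.43]·1.424e+04 = 3.707e+06 Pa.
ΔP = 3.707e+06 Pa = 3710 kPa.

ΔP ≈ 3710 kPa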